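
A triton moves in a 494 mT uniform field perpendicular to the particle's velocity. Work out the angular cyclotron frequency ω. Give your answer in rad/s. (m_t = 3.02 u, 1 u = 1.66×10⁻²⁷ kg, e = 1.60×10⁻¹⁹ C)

ω = qB/m = (1×1.60×10^-19)(0.494) / (5.01×10^-27) = 1.58×10^7 rad/s.

ω ≈ 1.58×10^7 rad/s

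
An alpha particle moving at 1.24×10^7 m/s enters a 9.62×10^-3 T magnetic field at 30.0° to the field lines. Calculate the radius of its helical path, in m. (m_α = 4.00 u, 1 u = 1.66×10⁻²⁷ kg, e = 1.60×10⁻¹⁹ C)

r ≈ 13.4 m

Only the perpendicular component v⊥ = v sin30.0° = 6.20×10^6 m/s is bent by the field.
r = m v⊥ /(qB) = (6.64×10^-27)(6.20×10^6) / [(2×1.60×10^-19)(9.62×10^-3)] = 13.4 m.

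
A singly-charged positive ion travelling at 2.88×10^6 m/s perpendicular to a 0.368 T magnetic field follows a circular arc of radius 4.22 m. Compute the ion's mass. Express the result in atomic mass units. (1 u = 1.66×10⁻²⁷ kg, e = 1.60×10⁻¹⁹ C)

m ≈ 52.0 u

qvB = mv²/r ⇒ m = qBr/v.
m = (1×1.60×10^-19)(0.368)(4.22) / (2.88×10^6) = 8.63×10^-26 kg = 52.0 u.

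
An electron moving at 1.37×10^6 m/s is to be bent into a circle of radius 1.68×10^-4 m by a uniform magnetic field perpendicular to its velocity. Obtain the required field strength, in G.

qvB = mv²/r gives B = mv/(qr).
B = (9.11×10^-31)(1.37×10^6) / [(1×1.60×10^-19)(1.68×10^-4)] = 0.0464 T.

B ≈ 464 G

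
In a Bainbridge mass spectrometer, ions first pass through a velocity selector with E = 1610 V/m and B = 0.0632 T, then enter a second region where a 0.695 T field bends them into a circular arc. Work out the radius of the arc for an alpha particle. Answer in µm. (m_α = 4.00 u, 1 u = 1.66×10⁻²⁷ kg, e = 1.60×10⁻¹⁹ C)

r ≈ 761 µm

The selector passes v = E/B = 1610/0.0632 = 2.55×10^4 m/s.
In the deflection region, r = mv/(qB₂) = (6.64×10^-27)(2.55×10^4) / [(2×1.60×10^-19)(0.695)] = 7.61×10^-4 m.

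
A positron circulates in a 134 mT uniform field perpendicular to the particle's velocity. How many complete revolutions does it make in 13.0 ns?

N = 48

T = 2πm/(qB) = 2π(9.11×10^-31) / [(1×1.60×10^-19)(0.134)] = 2.6698×10^-10 s.
N = t/T = 1.30×10^-8 / 2.6698×10^-10 ≈ 48.69, so 48 complete revolutions.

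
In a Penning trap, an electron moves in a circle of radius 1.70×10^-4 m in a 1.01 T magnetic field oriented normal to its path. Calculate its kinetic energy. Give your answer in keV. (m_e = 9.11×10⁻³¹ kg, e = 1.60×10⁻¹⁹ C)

v = qBr/m = (1×1.60×10^-19)(1.01)(1.70×10^-4) / (9.11×10^-31) = 3.02×10^7 m/s.
K = ½mv² = 0.5·(9.11×10^-31)·(3.02×10^7)² = 4.14×10^-16 J = 2.59 keV.

K ≈ 2.59 keV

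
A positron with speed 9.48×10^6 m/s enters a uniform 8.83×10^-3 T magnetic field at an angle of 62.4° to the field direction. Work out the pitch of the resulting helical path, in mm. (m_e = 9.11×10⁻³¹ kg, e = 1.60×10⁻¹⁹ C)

The velocity component along B is v∥ = v cos62.4° = 4.39×10^6 m/s.
The cyclotron period T = 2πm/(qB) = 4.05×10^-9 s is set by m, q, B alone.
Pitch = v∥·T = (4.39×10^6)(4.05×10^-9) = 0.0178 m.

pitch ≈ 17.8 mm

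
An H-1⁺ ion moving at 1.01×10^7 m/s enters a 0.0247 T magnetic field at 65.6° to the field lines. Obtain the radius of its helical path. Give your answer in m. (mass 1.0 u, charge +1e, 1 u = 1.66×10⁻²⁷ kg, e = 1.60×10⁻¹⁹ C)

Only the perpendicular component v⊥ = v sin65.6° = 9.20×10^6 m/s is bent by the field.
r = m v⊥ /(qB) = (1.66×10^-27)(9.20×10^6) / [(1×1.60×10^-19)(0.0247)] = 3.86 m.

r ≈ 3.86 m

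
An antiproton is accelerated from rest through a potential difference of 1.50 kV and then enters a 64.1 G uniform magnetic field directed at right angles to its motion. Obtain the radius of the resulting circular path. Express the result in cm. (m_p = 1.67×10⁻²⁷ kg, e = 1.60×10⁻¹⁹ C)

The kinetic energy gained is K = qV = (1×1.60×10^-19)(1500) = 2.40×10^-16 J.
v = √(2K/m) = 5.36×10^5 m/s.
r = mv/(qB) = (1.67×10^-27)(5.36×10^5) / [(1×1.60×10^-19)(6.41×10^-3)] = 0.873 m.

r ≈ 87.3 cm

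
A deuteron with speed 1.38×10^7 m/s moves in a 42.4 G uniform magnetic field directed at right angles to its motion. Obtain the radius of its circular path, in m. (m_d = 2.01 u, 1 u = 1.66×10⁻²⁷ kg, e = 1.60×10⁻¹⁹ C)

The magnetic force provides the centripetal force: qvB = mv²/r, so r = mv/(qB).
r = (3.34×10^-27 kg)(1.38×10^7 m/s) / [(1×1.60×10^-19 C)(4.24×10^-3 T)] = 67.9 m.

r ≈ 67.9 m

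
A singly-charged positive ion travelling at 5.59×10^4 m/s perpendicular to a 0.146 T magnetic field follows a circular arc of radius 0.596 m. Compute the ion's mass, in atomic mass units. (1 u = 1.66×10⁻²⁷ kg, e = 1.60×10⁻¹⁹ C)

m ≈ 150 u

qvB = mv²/r ⇒ m = qBr/v.
m = (1×1.60×10^-19)(0.146)(0.596) / (5.59×10^4) = 2.49×10^-25 kg = 150 u.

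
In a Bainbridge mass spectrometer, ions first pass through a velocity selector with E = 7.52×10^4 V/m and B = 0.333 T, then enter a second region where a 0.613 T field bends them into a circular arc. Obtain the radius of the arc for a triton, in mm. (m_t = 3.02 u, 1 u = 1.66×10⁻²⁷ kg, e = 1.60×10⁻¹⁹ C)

r ≈ 11.5 mm

The selector passes v = E/B = 7.52×10^4/0.333 = 2.26×10^5 m/s.
In the deflection region, r = mv/(qB₂) = (5.01×10^-27)(2.26×10^5) / [(1×1.60×10^-19)(0.613)] = 0.0115 m.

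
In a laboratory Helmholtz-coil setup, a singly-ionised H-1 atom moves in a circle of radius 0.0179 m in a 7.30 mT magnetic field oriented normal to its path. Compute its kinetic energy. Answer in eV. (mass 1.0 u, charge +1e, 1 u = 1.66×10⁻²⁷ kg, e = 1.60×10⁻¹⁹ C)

v = qBr/m = (1×1.60×10^-19)(7.30×10^-3)(0.0179) / (1.66×10^-27) = 1.26×10^4 m/s.
K = ½mv² = 0.5·(1.66×10^-27)·(1.26×10^4)² = 1.32×10^-19 J = 0.823 eV.

K ≈ 0.823 eV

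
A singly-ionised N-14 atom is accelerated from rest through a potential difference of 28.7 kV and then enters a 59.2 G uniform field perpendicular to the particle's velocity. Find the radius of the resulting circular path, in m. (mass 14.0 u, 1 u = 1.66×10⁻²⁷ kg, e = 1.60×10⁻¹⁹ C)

The kinetic energy gained is K = qV = (1×1.60×10^-19)(2.87×10^4) = 4.59×10^-15 J.
v = √(2K/m) = 6.29×10^5 m/s.
r = mv/(qB) = (2.32×10^-26)(6.29×10^5) / [(1×1.60×10^-19)(5.92×10^-3)] = 15.4 m.

r ≈ 15.4 m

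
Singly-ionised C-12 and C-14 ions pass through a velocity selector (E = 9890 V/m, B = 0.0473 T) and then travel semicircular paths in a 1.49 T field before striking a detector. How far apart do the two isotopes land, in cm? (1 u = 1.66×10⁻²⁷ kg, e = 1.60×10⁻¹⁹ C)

Δd ≈ 0.582 cm

Both emerge at v = E/B₁ = 2.09×10^5 m/s.
r = mv/(qB₂), so r₁ = 0.01747 m and r₂ = 0.02038 m, giving Δr = 2.91×10^-3 m.
After a semicircle each ion lands a diameter 2r from the entry slit, so the separation is 2Δr = 5.82×10^-3 m.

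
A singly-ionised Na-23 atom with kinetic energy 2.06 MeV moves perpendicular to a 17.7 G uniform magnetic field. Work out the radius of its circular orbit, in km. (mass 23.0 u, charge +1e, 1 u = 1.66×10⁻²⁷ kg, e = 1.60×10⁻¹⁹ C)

r ≈ 0.560 km

Convert the energy: K = 2.06 MeV = 3.30×10^-13 J.
v = √(2K/m) = √(2·3.30×10^-13/3.82×10^-26) = 4.16×10^6 m/s.
r = mv/(qB) = (3.82×10^-26)(4.16×10^6) / [(1×1.60×10^-19)(1.77×10^-3)] = 560 m.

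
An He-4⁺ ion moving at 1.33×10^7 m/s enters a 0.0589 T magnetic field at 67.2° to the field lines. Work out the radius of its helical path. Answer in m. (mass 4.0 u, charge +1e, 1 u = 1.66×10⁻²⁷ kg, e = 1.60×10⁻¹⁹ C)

r ≈ 8.64 m

Only the perpendicular component v⊥ = v sin67.2° = 1.23×10^7 m/s is bent by the field.
r = m v⊥ /(qB) = (6.64×10^-27)(1.23×10^7) / [(1×1.60×10^-19)(0.0589)] = 8.64 m.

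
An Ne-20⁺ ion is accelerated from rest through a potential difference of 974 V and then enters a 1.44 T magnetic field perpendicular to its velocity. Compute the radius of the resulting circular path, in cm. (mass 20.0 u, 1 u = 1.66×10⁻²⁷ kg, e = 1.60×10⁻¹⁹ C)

The kinetic energy gained is K = qV = (1×1.60×10^-19)(974) = 1.56×10^-16 J.
v = √(2K/m) = 9.69×10^4 m/s.
r = mv/(qB) = (3.32×10^-26)(9.69×10^4) / [(1×1.60×10^-19)(1.44)] = 0.0140 m.

r ≈ 1.40 cm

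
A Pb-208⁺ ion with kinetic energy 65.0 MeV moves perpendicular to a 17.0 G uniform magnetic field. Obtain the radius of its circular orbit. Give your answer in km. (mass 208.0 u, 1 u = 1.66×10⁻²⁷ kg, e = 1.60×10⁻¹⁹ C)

Convert the energy: K = 65.0 MeV = 1.04×10^-11 J.
v = √(2K/m) = √(2·1.04×10^-11/3.45×10^-25) = 7.76×10^6 m/s.
r = mv/(qB) = (3.45×10^-25)(7.76×10^6) / [(1×1.60×10^-19)(1.70×10^-3)] = 9850 m.

r ≈ 9.85 km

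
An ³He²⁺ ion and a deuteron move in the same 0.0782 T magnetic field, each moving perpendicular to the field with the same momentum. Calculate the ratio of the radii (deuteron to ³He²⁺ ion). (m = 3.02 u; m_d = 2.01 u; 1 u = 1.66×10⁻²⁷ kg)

r = p/(qB) ⇒ at equal p, r ∝ 1/q.
r_{deuteron}/r_{³He²⁺ ion} = 2.00.

ratio ≈ 2.00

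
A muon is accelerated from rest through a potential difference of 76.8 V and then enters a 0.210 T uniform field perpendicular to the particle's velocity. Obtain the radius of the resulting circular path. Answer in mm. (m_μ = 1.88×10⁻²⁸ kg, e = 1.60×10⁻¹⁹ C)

r ≈ 2.02 mm

The kinetic energy gained is K = qV = (1×1.60×10^-19)(76.8) = 1.23×10^-17 J.
v = √(2K/m) = 3.62×10^5 m/s.
r = mv/(qB) = (1.88×10^-28)(3.62×10^5) / [(1×1.60×10^-19)(0.210)] = 2.02×10^-3 m.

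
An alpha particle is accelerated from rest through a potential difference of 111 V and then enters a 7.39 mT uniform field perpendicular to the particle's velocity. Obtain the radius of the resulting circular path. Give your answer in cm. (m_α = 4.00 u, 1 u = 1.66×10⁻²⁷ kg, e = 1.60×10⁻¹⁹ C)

r ≈ 29.0 cm

The kinetic energy gained is K = qV = (2×1.60×10^-19)(111) = 3.55×10^-17 J.
v = √(2K/m) = 1.03×10^5 m/s.
r = mv/(qB) = (6.64×10^-27)(1.03×10^5) / [(2×1.60×10^-19)(7.39×10^-3)] = 0.290 m.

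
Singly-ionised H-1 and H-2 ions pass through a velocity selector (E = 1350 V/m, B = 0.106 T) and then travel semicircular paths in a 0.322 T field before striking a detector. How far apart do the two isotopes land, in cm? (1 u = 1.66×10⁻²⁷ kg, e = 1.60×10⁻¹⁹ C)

Δd ≈ 0.0821 cm

Both emerge at v = E/B₁ = 1.27×10^4 m/s.
r = mv/(qB₂), so r₁ = 4.10×10^-4 m and r₂ = 8.21×10^-4 m, giving Δr = 4.10×10^-4 m.
After a semicircle each ion lands a diameter 2r from the entry slit, so the separation is 2Δr = 8.21×10^-4 m.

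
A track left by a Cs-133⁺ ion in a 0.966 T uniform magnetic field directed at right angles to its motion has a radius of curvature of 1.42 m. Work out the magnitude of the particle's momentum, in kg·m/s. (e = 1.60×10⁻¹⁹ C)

Since qvB = mv²/r, the momentum p = mv = qBr.
p = (1×1.60×10^-19)(0.966)(1.42) = 2.19×10^-19 kg·m/s.

p ≈ 2.19×10^-19 kg·m/s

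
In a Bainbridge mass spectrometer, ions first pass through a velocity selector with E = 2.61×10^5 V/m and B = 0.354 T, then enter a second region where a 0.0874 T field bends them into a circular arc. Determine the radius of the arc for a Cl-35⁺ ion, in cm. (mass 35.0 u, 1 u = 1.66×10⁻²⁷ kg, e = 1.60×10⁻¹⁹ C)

r ≈ 306 cm

The selector passes v = E/B = 2.61×10^5/0.354 = 7.37×10^5 m/s.
In the deflection region, r = mv/(qB₂) = (5.81×10^-26)(7.37×10^5) / [(1×1.60×10^-19)(0.0874)] = 3.06 m.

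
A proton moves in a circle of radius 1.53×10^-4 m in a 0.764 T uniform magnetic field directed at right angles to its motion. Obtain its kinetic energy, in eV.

K ≈ 0.655 eV

v = qBr/m = (1×1.60×10^-19)(0.764)(1.53×10^-4) / (1.67×10^-27) = 1.12×10^4 m/s.
K = ½mv² = 0.5·(1.67×10^-27)·(1.12×10^4)² = 1.05×10^-19 J = 0.655 eV.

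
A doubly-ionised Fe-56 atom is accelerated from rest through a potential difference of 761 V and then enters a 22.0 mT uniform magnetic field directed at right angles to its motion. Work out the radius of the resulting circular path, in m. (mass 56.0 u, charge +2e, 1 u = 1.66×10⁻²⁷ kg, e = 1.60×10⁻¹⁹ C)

The kinetic energy gained is K = qV = (2×1.60×10^-19)(761) = 2.44×10^-16 J.
v = √(2K/m) = 7.24×10^4 m/s.
r = mv/(qB) = (9.30×10^-26)(7.24×10^4) / [(2×1.60×10^-19)(0.0220)] = 0.956 m.

r ≈ 0.956 m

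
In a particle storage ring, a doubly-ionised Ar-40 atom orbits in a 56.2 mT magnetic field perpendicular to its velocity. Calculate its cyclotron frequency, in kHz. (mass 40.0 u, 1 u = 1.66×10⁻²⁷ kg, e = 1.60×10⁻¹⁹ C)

f = qB/(2πm) = (2×1.60×10^-19)(0.0562) / [2π(6.64×10^-26)] = 4.31×10^4 Hz.

f ≈ 43.1 kHz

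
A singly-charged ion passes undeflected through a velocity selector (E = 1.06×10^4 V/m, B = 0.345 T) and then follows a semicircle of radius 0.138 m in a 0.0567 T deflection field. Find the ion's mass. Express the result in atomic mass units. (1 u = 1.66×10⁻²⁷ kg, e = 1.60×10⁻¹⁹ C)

m ≈ 24.5 u

v = E/B₁ = 3.07×10^4 m/s.
From r = mv/(qB₂), m = qB₂r/v = (1×1.60×10^-19)(0.0567)(0.138) / (3.07×10^4) = 4.07×10^-26 kg.
In atomic mass units: m = 4.07×10^-26 / 1.66×10^-27 = 24.5 u.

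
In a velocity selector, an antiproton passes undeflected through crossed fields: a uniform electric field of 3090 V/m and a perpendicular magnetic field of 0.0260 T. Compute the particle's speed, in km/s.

v ≈ 119 km/s

For zero net force, qE = qvB, so v = E/B.
v = (3090) / (0.0260) = 1.19×10^5 m/s.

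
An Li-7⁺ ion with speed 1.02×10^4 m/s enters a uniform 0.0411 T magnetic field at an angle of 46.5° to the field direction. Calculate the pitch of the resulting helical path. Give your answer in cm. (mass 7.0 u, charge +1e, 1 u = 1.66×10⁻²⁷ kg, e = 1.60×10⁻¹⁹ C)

pitch ≈ 7.80 cm

The velocity component along B is v∥ = v cos46.5° = 7020 m/s.
The cyclotron period T = 2πm/(qB) = 1.11×10^-5 s is set by m, q, B alone.
Pitch = v∥·T = (7020)(1.11×10^-5) = 0.0780 m.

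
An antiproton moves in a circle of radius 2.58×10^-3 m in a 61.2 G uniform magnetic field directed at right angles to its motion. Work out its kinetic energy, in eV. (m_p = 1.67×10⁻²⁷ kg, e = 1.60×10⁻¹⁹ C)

v = qBr/m = (1×1.60×10^-19)(6.12×10^-3)(2.58×10^-3) / (1.67×10^-27) = 1510 m/s.
K = ½mv² = 0.5·(1.67×10^-27)·(1510)² = 1.91×10^-21 J = 0.0119 eV.

K ≈ 0.0119 eV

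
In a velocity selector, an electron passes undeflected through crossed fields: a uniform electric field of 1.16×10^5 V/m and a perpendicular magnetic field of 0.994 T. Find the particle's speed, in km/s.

For zero net force, qE = qvB, so v = E/B.
v = (1.16×10^5) / (0.994) = 1.17×10^5 m/s.

v ≈ 117 km/s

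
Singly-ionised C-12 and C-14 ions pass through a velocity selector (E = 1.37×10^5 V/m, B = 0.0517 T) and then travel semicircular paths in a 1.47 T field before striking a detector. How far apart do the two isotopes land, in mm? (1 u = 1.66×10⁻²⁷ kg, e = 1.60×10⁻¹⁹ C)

Δd ≈ 74.8 mm

Both emerge at v = E/B₁ = 2.65×10^6 m/s.
r = mv/(qB₂), so r₁ = 0.2244 m and r₂ = 0.2618 m, giving Δr = 0.0374 m.
After a semicircle each ion lands a diameter 2r from the entry slit, so the separation is 2Δr = 0.0748 m.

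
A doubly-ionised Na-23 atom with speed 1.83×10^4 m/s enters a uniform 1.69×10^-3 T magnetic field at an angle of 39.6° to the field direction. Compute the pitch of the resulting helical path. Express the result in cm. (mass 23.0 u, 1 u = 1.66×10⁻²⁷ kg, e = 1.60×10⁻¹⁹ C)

The velocity component along B is v∥ = v cos39.6° = 1.41×10^4 m/s.
The cyclotron period T = 2πm/(qB) = 4.44×10^-4 s is set by m, q, B alone.
Pitch = v∥·T = (1.41×10^4)(4.44×10^-4) = 6.25 m.

pitch ≈ 625 cm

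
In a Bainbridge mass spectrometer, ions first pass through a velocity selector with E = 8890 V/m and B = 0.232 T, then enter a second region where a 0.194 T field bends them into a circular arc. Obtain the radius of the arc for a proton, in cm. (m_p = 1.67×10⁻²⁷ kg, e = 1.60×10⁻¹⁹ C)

The selector passes v = E/B = 8890/0.232 = 3.83×10^4 m/s.
In the deflection region, r = mv/(qB₂) = (1.67×10^-27)(3.83×10^4) / [(1×1.60×10^-19)(0.194)] = 2.06×10^-3 m.

r ≈ 0.206 cm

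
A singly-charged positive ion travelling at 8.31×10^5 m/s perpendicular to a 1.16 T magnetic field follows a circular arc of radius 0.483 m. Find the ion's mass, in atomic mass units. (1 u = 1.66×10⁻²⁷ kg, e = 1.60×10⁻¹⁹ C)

qvB = mv²/r ⇒ m = qBr/v.
m = (1×1.60×10^-19)(1.16)(0.483) / (8.31×10^5) = 1.08×10^-25 kg = 65.0 u.

m ≈ 65.0 u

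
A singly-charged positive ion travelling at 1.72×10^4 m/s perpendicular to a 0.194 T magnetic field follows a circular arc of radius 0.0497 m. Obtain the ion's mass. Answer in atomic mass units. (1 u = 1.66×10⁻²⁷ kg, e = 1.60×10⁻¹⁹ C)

m ≈ 54.0 u

qvB = mv²/r ⇒ m = qBr/v.
m = (1×1.60×10^-19)(0.194)(0.0497) / (1.72×10^4) = 8.97×10^-26 kg = 54.0 u.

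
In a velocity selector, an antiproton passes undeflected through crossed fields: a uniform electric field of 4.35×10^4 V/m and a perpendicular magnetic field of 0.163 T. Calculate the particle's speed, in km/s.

v ≈ 267 km/s

For zero net force, qE = qvB, so v = E/B.
v = (4.35×10^4) / (0.163) = 2.67×10^5 m/s.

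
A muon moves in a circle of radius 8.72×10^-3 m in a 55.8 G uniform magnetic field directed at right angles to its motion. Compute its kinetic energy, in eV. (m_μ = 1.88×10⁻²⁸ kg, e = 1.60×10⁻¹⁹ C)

v = qBr/m = (1×1.60×10^-19)(5.58×10^-3)(8.72×10^-3) / (1.88×10^-28) = 4.14×10^4 m/s.
K = ½mv² = 0.5·(1.88×10^-28)·(4.14×10^4)² = 1.61×10^-19 J = 1.01 eV.

K ≈ 1.01 eV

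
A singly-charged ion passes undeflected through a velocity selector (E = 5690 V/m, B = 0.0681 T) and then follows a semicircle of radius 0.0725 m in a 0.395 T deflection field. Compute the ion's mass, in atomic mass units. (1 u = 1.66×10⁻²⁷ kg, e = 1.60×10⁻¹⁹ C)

v = E/B₁ = 8.36×10^4 m/s.
From r = mv/(qB₂), m = qB₂r/v = (1×1.60×10^-19)(0.395)(0.0725) / (8.36×10^4) = 5.48×10^-26 kg.
In atomic mass units: m = 5.48×10^-26 / 1.66×10^-27 = 33.0 u.

m ≈ 33.0 u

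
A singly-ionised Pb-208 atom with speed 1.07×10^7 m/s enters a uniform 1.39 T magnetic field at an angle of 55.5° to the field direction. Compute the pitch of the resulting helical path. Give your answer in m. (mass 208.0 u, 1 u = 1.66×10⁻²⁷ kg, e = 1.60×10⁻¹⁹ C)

pitch ≈ 59.1 m

The velocity component along B is v∥ = v cos55.5° = 6.06×10^6 m/s.
The cyclotron period T = 2πm/(qB) = 9.75×10^-6 s is set by m, q, B alone.
Pitch = v∥·T = (6.06×10^6)(9.75×10^-6) = 59.1 m.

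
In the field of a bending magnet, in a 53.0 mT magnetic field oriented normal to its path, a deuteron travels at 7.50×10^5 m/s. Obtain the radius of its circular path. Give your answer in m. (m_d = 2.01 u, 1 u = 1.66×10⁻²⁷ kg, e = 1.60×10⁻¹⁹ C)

The magnetic force provides the centripetal force: qvB = mv²/r, so r = mv/(qB).
r = (3.34×10^-27 kg)(7.50×10^5 m/s) / [(1×1.60×10^-19 C)(0.0530 T)] = 0.295 m.

r ≈ 0.295 m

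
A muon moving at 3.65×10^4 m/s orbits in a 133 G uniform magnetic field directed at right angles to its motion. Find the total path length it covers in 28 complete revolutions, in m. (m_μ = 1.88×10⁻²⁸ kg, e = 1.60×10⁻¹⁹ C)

L ≈ 0.567 m

r = mv/(qB) = 3.22×10^-3 m, so one revolution covers 2πr = 0.0203 m.
In 28 revolutions: L = 28·2πr = 0.567 m.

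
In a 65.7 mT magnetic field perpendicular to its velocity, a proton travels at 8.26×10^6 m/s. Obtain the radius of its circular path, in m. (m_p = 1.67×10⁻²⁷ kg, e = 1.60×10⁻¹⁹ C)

r ≈ 1.31 m

The magnetic force provides the centripetal force: qvB = mv²/r, so r = mv/(qB).
r = (1.67×10^-27 kg)(8.26×10^6 m/s) / [(1×1.60×10^-19 C)(0.0657 T)] = 1.31 m.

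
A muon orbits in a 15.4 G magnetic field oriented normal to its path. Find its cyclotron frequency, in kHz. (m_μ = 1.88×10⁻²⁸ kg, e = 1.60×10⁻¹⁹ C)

f = qB/(2πm) = (1×1.60×10^-19)(1.54×10^-3) / [2π(1.88×10^-28)] = 2.09×10^5 Hz.

f ≈ 209 kHz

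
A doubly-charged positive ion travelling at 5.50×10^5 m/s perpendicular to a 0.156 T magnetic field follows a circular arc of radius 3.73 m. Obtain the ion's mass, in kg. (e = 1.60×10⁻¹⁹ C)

m ≈ 3.39×10^-25 kg

qvB = mv²/r ⇒ m = qBr/v.
m = (2×1.60×10^-19)(0.156)(3.73) / (5.50×10^5) = 3.39×10^-25 kg.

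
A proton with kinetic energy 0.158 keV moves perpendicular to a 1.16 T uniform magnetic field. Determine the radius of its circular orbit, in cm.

r ≈ 0.157 cm

Convert the energy: K = 0.158 keV = 2.53×10^-17 J.
v = √(2K/m) = √(2·2.53×10^-17/1.67×10^-27) = 1.74×10^5 m/s.
r = mv/(qB) = (1.67×10^-27)(1.74×10^5) / [(1×1.60×10^-19)(1.16)] = 1.57×10^-3 m.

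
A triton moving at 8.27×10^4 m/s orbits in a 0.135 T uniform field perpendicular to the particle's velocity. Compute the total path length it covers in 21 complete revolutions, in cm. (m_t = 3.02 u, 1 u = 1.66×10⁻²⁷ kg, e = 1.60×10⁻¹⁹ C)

r = mv/(qB) = 0.0192 m, so one revolution covers 2πr = 0.121 m.
In 21 revolutions: L = 21·2πr = 2.53 m.

L ≈ 253 cm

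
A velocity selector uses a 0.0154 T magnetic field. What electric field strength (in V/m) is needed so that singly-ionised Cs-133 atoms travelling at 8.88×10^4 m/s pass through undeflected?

E ≈ 1370 V/m

qE = qvB ⇒ E = vB = (8.88×10^4)(0.0154) = 1370 V/m.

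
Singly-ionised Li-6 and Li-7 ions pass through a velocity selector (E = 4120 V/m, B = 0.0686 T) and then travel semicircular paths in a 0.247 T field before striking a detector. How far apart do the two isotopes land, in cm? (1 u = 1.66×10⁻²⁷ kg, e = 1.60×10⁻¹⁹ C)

Both emerge at v = E/B₁ = 6.01×10^4 m/s.
r = mv/(qB₂), so r₁ = 0.01514 m and r₂ = 0.01766 m, giving Δr = 2.52×10^-3 m.
After a semicircle each ion lands a diameter 2r from the entry slit, so the separation is 2Δr = 5.05×10^-3 m.

Δd ≈ 0.505 cm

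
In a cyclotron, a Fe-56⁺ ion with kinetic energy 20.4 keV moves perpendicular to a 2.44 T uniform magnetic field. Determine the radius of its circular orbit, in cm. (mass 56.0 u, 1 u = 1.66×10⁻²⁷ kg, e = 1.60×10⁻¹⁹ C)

r ≈ 6.31 cm

Convert the energy: K = 20.4 keV = 3.26×10^-15 J.
v = √(2K/m) = √(2·3.26×10^-15/9.30×10^-26) = 2.65×10^5 m/s.
r = mv/(qB) = (9.30×10^-26)(2.65×10^5) / [(1×1.60×10^-19)(2.44)] = 0.0631 m.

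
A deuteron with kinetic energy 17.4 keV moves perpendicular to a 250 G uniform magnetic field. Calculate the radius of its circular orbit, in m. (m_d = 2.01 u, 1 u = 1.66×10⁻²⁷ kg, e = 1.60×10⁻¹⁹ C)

r ≈ 1.08 m

Convert the energy: K = 17.4 keV = 2.78×10^-15 J.
v = √(2K/m) = √(2·2.78×10^-15/3.34×10^-27) = 1.29×10^6 m/s.
r = mv/(qB) = (3.34×10^-27)(1.29×10^6) / [(1×1.60×10^-19)(0.0250)] = 1.08 m.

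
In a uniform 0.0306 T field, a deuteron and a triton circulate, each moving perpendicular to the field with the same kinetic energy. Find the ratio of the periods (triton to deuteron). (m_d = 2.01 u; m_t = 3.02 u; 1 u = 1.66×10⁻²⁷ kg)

ratio ≈ 1.50

T = 2πm/(qB) is independent of speed, so T₂/T₁ = (m₂/q₂)/(m₁/q₁).
T_{triton}/T_{deuteron} = (5.01×10^-27/1e) / (3.34×10^-27/1e) = 1.50.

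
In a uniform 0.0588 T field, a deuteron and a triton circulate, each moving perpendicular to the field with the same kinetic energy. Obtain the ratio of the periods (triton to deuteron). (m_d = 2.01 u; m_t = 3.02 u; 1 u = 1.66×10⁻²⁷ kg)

T = 2πm/(qB) is independent of speed, so T₂/T₁ = (m₂/q₂)/(m₁/q₁).
T_{triton}/T_{deuteron} = (5.01×10^-27/1e) / (3.34×10^-27/1e) = 1.50.

ratio ≈ 1.50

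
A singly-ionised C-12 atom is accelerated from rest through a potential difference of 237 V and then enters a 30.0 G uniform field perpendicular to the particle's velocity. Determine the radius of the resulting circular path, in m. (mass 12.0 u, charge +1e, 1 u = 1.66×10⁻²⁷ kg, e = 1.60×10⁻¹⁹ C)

r ≈ 2.56 m

The kinetic energy gained is K = qV = (1×1.60×10^-19)(237) = 3.79×10^-17 J.
v = √(2K/m) = 6.17×10^4 m/s.
r = mv/(qB) = (1.99×10^-26)(6.17×10^4) / [(1×1.60×10^-19)(3.00×10^-3)] = 2.56 m.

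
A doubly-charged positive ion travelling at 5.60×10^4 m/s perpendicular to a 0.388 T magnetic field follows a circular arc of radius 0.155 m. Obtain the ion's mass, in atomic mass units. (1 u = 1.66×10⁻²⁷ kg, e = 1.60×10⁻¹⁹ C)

qvB = mv²/r ⇒ m = qBr/v.
m = (2×1.60×10^-19)(0.388)(0.155) / (5.60×10^4) = 3.44×10^-25 kg = 207 u.

m ≈ 207 u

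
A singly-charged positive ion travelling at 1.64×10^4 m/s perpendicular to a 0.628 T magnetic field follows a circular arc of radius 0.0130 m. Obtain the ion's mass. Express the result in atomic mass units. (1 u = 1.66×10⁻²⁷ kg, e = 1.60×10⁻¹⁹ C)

qvB = mv²/r ⇒ m = qBr/v.
m = (1×1.60×10^-19)(0.628)(0.0130) / (1.64×10^4) = 7.96×10^-26 kg = 48.0 u.

m ≈ 48.0 u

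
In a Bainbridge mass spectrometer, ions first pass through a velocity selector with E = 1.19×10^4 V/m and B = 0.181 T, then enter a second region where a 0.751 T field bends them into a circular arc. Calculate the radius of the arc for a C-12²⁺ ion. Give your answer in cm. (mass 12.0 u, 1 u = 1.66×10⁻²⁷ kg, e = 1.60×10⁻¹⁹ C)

r ≈ 0.545 cm

The selector passes v = E/B = 1.19×10^4/0.181 = 6.57×10^4 m/s.
In the deflection region, r = mv/(qB₂) = (1.99×10^-26)(6.57×10^4) / [(2×1.60×10^-19)(0.751)] = 5.45×10^-3 m.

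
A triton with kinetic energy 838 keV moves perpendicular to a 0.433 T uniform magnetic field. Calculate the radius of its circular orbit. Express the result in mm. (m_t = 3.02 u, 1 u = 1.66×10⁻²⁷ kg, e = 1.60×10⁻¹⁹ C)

Convert the energy: K = 838 keV = 1.34×10^-13 J.
v = √(2K/m) = √(2·1.34×10^-13/5.01×10^-27) = 7.31×10^6 m/s.
r = mv/(qB) = (5.01×10^-27)(7.31×10^6) / [(1×1.60×10^-19)(0.433)] = 0.529 m.

r ≈ 529 mm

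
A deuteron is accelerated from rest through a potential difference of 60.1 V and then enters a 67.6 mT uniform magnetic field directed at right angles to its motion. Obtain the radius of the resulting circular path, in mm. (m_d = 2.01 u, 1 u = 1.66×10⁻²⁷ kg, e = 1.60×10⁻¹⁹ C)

r ≈ 23.4 mm

The kinetic energy gained is K = qV = (1×1.60×10^-19)(60.1) = 9.62×10^-18 J.
v = √(2K/m) = 7.59×10^4 m/s.
r = mv/(qB) = (3.34×10^-27)(7.59×10^4) / [(1×1.60×10^-19)(0.0676)] = 0.0234 m.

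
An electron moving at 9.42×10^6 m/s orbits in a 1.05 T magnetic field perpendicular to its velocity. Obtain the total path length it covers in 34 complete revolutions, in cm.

L ≈ 1.09 cm

r = mv/(qB) = 5.11×10^-5 m, so one revolution covers 2πr = 3.21×10^-4 m.
In 34 revolutions: L = 34·2πr = 0.0109 m.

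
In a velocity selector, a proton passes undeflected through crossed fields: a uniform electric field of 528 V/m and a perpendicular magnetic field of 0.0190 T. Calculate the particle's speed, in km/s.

For zero net force, qE = qvB, so v = E/B.
v = (528) / (0.0190) = 2.78×10^4 m/s.

v ≈ 27.8 km/s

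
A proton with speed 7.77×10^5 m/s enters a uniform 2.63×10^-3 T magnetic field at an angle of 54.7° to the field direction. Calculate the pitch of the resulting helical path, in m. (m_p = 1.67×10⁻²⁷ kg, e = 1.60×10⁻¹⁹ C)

The velocity component along B is v∥ = v cos54.7° = 4.49×10^5 m/s.
The cyclotron period T = 2πm/(qB) = 2.49×10^-5 s is set by m, q, B alone.
Pitch = v∥·T = (4.49×10^5)(2.49×10^-5) = 11.2 m.

pitch ≈ 11.2 m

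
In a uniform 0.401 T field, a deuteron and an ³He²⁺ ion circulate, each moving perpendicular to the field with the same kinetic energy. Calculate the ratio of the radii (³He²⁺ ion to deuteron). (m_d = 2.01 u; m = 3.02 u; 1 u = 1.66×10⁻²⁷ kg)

r = √(2mK)/(qB) ⇒ at equal K, r ∝ √m/q.
r_{³He²⁺ ion}/r_{deuteron} = 0.613.

ratio ≈ 0.613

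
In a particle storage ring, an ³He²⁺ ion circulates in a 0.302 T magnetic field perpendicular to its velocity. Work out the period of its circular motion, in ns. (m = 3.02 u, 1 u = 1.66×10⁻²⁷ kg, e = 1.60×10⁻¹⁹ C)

The cyclotron period is independent of speed: T = 2πm/(qB).
T = 2π(5.01×10^-27) / [(2×1.60×10^-19)(0.302)] = 3.26×10^-7 s.

T ≈ 326 ns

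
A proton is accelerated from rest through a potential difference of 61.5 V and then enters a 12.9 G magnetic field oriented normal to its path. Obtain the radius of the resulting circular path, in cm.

The kinetic energy gained is K = qV = (1×1.60×10^-19)(61.5) = 9.84×10^-18 J.
v = √(2K/m) = 1.09×10^5 m/s.
r = mv/(qB) = (1.67×10^-27)(1.09×10^5) / [(1×1.60×10^-19)(1.29×10^-3)] = 0.878 m.

r ≈ 87.8 cm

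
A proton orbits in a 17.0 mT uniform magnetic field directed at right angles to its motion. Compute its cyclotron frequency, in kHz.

f ≈ 259 kHz

f = qB/(2πm) = (1×1.60×10^-19)(0.0170) / [2π(1.67×10^-27)] = 2.59×10^5 Hz.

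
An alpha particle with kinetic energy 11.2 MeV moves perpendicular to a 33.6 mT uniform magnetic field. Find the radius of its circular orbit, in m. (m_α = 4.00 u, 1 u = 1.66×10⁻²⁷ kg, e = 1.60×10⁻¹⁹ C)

r ≈ 14.3 m

Convert the energy: K = 11.2 MeV = 1.79×10^-12 J.
v = √(2K/m) = √(2·1.79×10^-12/6.64×10^-27) = 2.32×10^7 m/s.
r = mv/(qB) = (6.64×10^-27)(2.32×10^7) / [(2×1.60×10^-19)(0.0336)] = 14.3 m.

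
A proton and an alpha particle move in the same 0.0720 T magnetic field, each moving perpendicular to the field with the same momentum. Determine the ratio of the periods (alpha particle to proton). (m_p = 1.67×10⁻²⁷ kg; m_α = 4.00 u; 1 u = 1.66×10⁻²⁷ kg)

ratio ≈ 1.99

T = 2πm/(qB) is independent of speed, so T₂/T₁ = (m₂/q₂)/(m₁/q₁).
T_{alpha particle}/T_{proton} = (6.64×10^-27/2e) / (1.67×10^-27/1e) = 1.99.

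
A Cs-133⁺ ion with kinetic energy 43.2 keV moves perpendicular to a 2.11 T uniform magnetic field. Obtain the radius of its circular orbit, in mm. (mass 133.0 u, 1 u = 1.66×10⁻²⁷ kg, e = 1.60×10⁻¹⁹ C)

r ≈ 164 mm

Convert the energy: K = 43.2 keV = 6.91×10^-15 J.
v = √(2K/m) = √(2·6.91×10^-15/2.21×10^-25) = 2.50×10^5 m/s.
r = mv/(qB) = (2.21×10^-25)(2.50×10^5) / [(1×1.60×10^-19)(2.11)] = 0.164 m.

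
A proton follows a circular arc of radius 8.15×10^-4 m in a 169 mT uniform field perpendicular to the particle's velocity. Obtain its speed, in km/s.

From qvB = mv²/r, v = qBr/m.
v = (1×1.60×10^-19)(0.169)(8.15×10^-4) / (1.67×10^-27) = 1.32×10^4 m/s.

v ≈ 13.2 km/s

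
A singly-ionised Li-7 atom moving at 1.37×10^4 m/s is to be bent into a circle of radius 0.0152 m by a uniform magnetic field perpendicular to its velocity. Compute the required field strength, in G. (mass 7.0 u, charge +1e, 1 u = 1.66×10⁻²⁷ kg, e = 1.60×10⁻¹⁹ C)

qvB = mv²/r gives B = mv/(qr).
B = (1.16×10^-26)(1.37×10^4) / [(1×1.60×10^-19)(0.0152)] = 0.0655 T.

B ≈ 655 G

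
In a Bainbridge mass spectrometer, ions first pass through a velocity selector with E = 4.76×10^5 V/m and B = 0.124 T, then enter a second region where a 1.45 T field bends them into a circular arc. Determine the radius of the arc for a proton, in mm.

The selector passes v = E/B = 4.76×10^5/0.124 = 3.84×10^6 m/s.
In the deflection region, r = mv/(qB₂) = (1.67×10^-27)(3.84×10^6) / [(1×1.60×10^-19)(1.45)] = 0.0276 m.

r ≈ 27.6 mm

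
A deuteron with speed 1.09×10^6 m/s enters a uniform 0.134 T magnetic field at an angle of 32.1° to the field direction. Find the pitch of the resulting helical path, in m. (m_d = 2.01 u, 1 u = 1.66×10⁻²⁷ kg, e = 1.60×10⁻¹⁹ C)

pitch ≈ 0.903 m

The velocity component along B is v∥ = v cos32.1° = 9.23×10^5 m/s.
The cyclotron period T = 2πm/(qB) = 9.78×10^-7 s is set by m, q, B alone.
Pitch = v∥·T = (9.23×10^5)(9.78×10^-7) = 0.903 m.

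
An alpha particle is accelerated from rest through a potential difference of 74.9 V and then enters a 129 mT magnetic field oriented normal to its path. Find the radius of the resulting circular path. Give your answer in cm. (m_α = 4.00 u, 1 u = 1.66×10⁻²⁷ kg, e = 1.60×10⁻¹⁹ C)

r ≈ 1.37 cm

The kinetic energy gained is K = qV = (2×1.60×10^-19)(74.9) = 2.40×10^-17 J.
v = √(2K/m) = 8.50×10^4 m/s.
r = mv/(qB) = (6.64×10^-27)(8.50×10^4) / [(2×1.60×10^-19)(0.129)] = 0.0137 m.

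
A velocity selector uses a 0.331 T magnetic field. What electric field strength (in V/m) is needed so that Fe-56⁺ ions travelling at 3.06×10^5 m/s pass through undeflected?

E ≈ 1.01×10^5 V/m

qE = qvB ⇒ E = vB = (3.06×10^5)(0.331) = 1.01×10^5 V/m.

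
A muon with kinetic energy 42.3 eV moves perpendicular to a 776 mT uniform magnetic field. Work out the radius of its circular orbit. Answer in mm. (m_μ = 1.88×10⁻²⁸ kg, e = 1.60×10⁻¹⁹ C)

Convert the energy: K = 42.3 eV = 6.77×10^-18 J.
v = √(2K/m) = √(2·6.77×10^-18/1.88×10^-28) = 2.68×10^5 m/s.
r = mv/(qB) = (1.88×10^-28)(2.68×10^5) / [(1×1.60×10^-19)(0.776)] = 4.06×10^-4 m.

r ≈ 0.406 mm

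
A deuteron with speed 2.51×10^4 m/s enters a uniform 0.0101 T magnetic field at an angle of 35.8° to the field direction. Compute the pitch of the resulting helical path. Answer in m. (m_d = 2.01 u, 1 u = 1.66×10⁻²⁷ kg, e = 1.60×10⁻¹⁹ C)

pitch ≈ 0.264 m

The velocity component along B is v∥ = v cos35.8° = 2.04×10^4 m/s.
The cyclotron period T = 2πm/(qB) = 1.30×10^-5 s is set by m, q, B alone.
Pitch = v∥·T = (2.04×10^4)(1.30×10^-5) = 0.264 m.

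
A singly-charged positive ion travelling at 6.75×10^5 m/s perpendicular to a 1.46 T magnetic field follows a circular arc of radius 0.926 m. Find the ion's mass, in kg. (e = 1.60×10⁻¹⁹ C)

m ≈ 3.20×10^-25 kg

qvB = mv²/r ⇒ m = qBr/v.
m = (1×1.60×10^-19)(1.46)(0.926) / (6.75×10^5) = 3.20×10^-25 kg.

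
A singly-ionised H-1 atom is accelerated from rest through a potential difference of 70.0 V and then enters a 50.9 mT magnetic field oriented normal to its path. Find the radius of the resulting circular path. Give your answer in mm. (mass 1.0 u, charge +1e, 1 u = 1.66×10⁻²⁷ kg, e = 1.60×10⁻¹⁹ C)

The kinetic energy gained is K = qV = (1×1.60×10^-19)(70.0) = 1.12×10^-17 J.
v = √(2K/m) = 1.16×10^5 m/s.
r = mv/(qB) = (1.66×10^-27)(1.16×10^5) / [(1×1.60×10^-19)(0.0509)] = 0.0237 m.

r ≈ 23.7 mm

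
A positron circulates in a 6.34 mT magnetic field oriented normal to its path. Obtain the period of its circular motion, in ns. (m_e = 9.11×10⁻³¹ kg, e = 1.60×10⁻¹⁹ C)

T ≈ 5.64 ns

The cyclotron period is independent of speed: T = 2πm/(qB).
T = 2π(9.11×10^-31) / [(1×1.60×10^-19)(6.34×10^-3)] = 5.64×10^-9 s.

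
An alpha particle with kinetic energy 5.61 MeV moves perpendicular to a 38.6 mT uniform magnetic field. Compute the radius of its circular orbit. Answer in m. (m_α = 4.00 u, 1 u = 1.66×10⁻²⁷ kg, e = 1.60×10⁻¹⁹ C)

r ≈ 8.84 m

Convert the energy: K = 5.61 MeV = 8.98×10^-13 J.
v = √(2K/m) = √(2·8.98×10^-13/6.64×10^-27) = 1.64×10^7 m/s.
r = mv/(qB) = (6.64×10^-27)(1.64×10^7) / [(2×1.60×10^-19)(0.0386)] = 8.84 m.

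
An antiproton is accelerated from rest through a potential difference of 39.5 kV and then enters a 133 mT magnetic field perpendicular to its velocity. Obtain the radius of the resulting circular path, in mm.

r ≈ 216 mm

The kinetic energy gained is K = qV = (1×1.60×10^-19)(3.95×10^4) = 6.32×10^-15 J.
v = √(2K/m) = 2.75×10^6 m/s.
r = mv/(qB) = (1.67×10^-27)(2.75×10^6) / [(1×1.60×10^-19)(0.133)] = 0.216 m.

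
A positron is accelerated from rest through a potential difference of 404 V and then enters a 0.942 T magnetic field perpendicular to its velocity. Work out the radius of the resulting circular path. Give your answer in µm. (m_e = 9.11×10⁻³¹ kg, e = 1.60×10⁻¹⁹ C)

The kinetic energy gained is K = qV = (1×1.60×10^-19)(404) = 6.46×10^-17 J.
v = √(2K/m) = 1.19×10^7 m/s.
r = mv/(qB) = (9.11×10^-31)(1.19×10^7) / [(1×1.60×10^-19)(0.942)] = 7.20×10^-5 m.

r ≈ 72.0 µm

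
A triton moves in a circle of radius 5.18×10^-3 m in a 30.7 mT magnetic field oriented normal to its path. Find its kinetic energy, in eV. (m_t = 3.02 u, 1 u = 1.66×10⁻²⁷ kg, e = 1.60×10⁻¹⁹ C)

v = qBr/m = (1×1.60×10^-19)(0.0307)(5.18×10^-3) / (5.01×10^-27) = 5080 m/s.
K = ½mv² = 0.5·(5.01×10^-27)·(5080)² = 6.46×10^-20 J = 0.404 eV.

K ≈ 0.404 eV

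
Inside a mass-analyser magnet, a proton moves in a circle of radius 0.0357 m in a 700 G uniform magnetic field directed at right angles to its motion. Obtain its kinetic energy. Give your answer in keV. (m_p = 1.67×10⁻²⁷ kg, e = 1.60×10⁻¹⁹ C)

v = qBr/m = (1×1.60×10^-19)(0.0700)(0.0357) / (1.67×10^-27) = 2.39×10^5 m/s.
K = ½mv² = 0.5·(1.67×10^-27)·(2.39×10^5)² = 4.79×10^-17 J = 0.299 keV.

K ≈ 0.299 keV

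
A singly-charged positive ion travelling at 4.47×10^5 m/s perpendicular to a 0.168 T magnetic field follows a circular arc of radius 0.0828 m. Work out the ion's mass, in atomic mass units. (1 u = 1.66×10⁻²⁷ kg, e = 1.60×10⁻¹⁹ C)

qvB = mv²/r ⇒ m = qBr/v.
m = (1×1.60×10^-19)(0.168)(0.0828) / (4.47×10^5) = 4.98×10^-27 kg = 3.00 u.

m ≈ 3.00 u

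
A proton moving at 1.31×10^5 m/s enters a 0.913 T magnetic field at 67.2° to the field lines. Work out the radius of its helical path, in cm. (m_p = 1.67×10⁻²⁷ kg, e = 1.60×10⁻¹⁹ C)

r ≈ 0.138 cm

Only the perpendicular component v⊥ = v sin67.2° = 1.21×10^5 m/s is bent by the field.
r = m v⊥ /(qB) = (1.67×10^-27)(1.21×10^5) / [(1×1.60×10^-19)(0.913)] = 1.38×10^-3 m.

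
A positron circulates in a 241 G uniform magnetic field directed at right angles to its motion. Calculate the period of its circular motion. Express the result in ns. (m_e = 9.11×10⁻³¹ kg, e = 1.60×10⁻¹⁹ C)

T ≈ 1.48 ns

The cyclotron period is independent of speed: T = 2πm/(qB).
T = 2π(9.11×10^-31) / [(1×1.60×10^-19)(0.0241)] = 1.48×10^-9 s.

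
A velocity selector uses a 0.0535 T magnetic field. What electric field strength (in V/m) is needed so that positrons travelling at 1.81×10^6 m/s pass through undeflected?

E ≈ 9.68×10^4 V/m

qE = qvB ⇒ E = vB = (1.81×10^6)(0.0535) = 9.68×10^4 V/m.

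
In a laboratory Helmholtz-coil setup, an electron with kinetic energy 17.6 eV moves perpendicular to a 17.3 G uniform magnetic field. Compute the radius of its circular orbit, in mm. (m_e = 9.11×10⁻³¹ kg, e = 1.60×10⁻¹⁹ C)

r ≈ 8.18 mm

Convert the energy: K = 17.6 eV = 2.82×10^-18 J.
v = √(2K/m) = √(2·2.82×10^-18/9.11×10^-31) = 2.49×10^6 m/s.
r = mv/(qB) = (9.11×10^-31)(2.49×10^6) / [(1×1.60×10^-19)(1.73×10^-3)] = 8.18×10^-3 m.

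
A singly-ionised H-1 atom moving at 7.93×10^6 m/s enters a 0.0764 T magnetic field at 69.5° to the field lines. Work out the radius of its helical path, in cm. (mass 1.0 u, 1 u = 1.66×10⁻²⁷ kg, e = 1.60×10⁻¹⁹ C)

Only the perpendicular component v⊥ = v sin69.5° = 7.43×10^6 m/s is bent by the field.
r = m v⊥ /(qB) = (1.66×10^-27)(7.43×10^6) / [(1×1.60×10^-19)(0.0764)] = 1.01 m.

r ≈ 101 cm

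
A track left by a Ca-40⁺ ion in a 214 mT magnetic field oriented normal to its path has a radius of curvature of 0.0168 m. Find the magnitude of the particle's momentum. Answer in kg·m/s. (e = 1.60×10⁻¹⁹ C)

Since qvB = mv²/r, the momentum p = mv = qBr.
p = (1×1.60×10^-19)(0.214)(0.0168) = 5.75×10^-22 kg·m/s.

p ≈ 5.75×10^-22 kg·m/s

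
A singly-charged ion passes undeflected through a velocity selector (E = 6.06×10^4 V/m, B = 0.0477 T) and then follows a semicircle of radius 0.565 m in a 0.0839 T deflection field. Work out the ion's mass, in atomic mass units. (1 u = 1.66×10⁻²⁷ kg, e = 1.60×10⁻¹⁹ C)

v = E/B₁ = 1.27×10^6 m/s.
From r = mv/(qB₂), m = qB₂r/v = (1×1.60×10^-19)(0.0839)(0.565) / (1.27×10^6) = 5.97×10^-27 kg.
In atomic mass units: m = 5.97×10^-27 / 1.66×10^-27 = 3.60 u.

m ≈ 3.60 u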